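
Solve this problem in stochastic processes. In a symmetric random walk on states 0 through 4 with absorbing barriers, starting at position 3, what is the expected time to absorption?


For symmetric RW on 0,...,N with absorbing barriers, E(i) = i*(N-i)
E(3) = 3 * 1 = 3

3


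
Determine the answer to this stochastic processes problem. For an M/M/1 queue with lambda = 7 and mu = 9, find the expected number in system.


rho = 7/9 = 0.7778
L = rho/(1-rho)
= 0.7778/0.2222
= 3.5000

3.5000


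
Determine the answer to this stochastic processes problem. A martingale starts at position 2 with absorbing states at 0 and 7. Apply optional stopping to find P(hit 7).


By optional stopping theorem: E(M at tau) = M(0) = 2
P(hit 7)*7 + P(hit 0)*0 = 2
P(hit 7) = (2 - 0)/(7 - 0) = 2/7 = 0.2857

0.2857


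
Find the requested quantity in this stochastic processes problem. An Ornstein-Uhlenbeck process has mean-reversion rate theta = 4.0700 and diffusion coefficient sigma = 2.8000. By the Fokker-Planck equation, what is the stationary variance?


Stationary variance = sigma^2 / (2*theta)
= 2.8000^2 / (2*4.0700)
= 7.8400 / 8.1400
= 0.9631

0.9631


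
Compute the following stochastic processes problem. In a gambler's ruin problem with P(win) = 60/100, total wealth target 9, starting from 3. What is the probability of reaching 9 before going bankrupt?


Gambler's ruin formula:
r = q/p = 0.4000/0.6000 = 0.6667
P(win) = (1 - r^i)/(1 - r^N)
= (1 - 0.6667^3)/(1 - 0.6667^9)
= 0.7225

0.7225


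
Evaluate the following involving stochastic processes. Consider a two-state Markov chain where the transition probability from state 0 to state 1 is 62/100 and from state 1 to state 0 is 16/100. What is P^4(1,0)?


Computing P^4 by matrix multiplication.
P = [[0.3800, 0.6200], [0.1600, 0.8400]]
After raising P to the power 4:
P^4(1,0) = 0.2046

0.2046


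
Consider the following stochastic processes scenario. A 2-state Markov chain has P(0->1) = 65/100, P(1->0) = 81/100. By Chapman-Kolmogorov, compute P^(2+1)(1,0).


P^3 = P^2 * P^1
Computing via matrix multiplication of the transition matrix.
Entry (1,0) of P^3 = 0.6088

0.6088


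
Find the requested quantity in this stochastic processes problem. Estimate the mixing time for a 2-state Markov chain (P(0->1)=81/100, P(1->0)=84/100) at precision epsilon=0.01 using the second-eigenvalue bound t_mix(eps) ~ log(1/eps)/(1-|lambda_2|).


lambda_2 = |1 - p01 - p10| = |1 - 0.8100 - 0.8400| = 0.6500
t_mix ~ log(1/eps)/(1 - |lambda_2|)
= log(100)/(1 - 0.6500) = 4.6052/0.3500
= 13.1576

13.1576


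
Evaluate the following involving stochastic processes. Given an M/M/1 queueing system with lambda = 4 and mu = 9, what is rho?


rho = lambda/mu
= 4/9
= 0.4444

0.4444


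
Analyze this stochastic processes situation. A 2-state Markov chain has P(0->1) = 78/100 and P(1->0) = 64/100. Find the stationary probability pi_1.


Stationary distribution: pi_0 = p10/(p01+p10), pi_1 = p01/(p01+p10)
p01 = 0.7800, p10 = 0.6400
pi_1 = 0.5493

0.5493


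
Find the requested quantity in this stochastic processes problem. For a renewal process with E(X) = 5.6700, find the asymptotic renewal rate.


Long-run renewal rate = 1/E(X)
= 1/5.6700
= 0.1764

0.1764


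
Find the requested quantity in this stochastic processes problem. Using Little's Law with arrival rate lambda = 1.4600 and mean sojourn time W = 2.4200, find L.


Little's Law: L = lambda * W
= 1.4600 * 2.4200
= 3.5332

3.5332


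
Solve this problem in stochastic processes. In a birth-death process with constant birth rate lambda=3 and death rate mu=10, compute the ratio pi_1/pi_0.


For birth-death process, pi_n/pi_0 = (lambda/mu)^n
= (3/10)^1
= 0.3000

0.3000


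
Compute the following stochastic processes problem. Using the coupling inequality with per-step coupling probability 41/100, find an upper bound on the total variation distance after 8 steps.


TV distance bound <= (1-delta)^n
= (1 - 0.4100)^8
= 0.5900^8
= 0.0147

0.0147


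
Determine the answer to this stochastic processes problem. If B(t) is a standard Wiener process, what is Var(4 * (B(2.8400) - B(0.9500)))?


Var(alpha*(B(t)-B(s))) = alpha^2 * (t-s)
= 4^2 * (2.8400 - 0.9500)
= 16 * 1.8900
= 30.2400

30.2400


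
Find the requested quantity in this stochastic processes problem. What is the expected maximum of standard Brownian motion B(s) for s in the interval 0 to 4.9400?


E(max B(s)) = sqrt(2t/pi)
= sqrt(2*4.9400/pi)
= sqrt(3.1449)
= 1.7734

1.7734


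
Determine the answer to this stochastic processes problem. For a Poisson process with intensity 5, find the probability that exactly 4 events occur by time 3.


P(N(t)=k) = (lambda*t)^k * exp(-lambda*t) / k!
lambda*t = 15
= 15^4 * exp(-15) / 4!
= 50625 * 3.0590e-07 / 24
= 6.4526e-04

6.4526e-04


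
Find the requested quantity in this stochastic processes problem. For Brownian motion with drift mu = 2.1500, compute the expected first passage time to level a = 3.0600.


Expected first passage time = a/mu
= 3.0600/2.1500
= 1.4233

1.4233


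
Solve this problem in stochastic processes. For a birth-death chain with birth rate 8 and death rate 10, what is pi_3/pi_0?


For birth-death process, pi_n/pi_0 = (lambda/mu)^n
= (8/10)^3
= 0.5120

0.5120


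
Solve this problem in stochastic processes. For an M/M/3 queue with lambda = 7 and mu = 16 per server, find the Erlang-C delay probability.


a = lambda/mu = 0.4375
rho = a/c = 0.1458
Erlang-C formula applied:
C(c,a) = 0.0105

0.0105


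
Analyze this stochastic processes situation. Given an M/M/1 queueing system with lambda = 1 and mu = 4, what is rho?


rho = lambda/mu
= 1/4
= 0.2500

0.2500


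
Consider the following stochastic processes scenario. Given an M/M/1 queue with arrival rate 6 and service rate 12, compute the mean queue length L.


rho = 6/12 = 0.5000
L = rho/(1-rho)
= 0.5000/0.5000
= 1.0000

1.0000


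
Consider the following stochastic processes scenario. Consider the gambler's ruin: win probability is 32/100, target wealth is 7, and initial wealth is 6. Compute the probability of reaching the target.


Gambler's ruin formula:
r = q/p = 0.6800/0.3200 = 2.1250
P(win) = (1 - r^i)/(1 - r^N)
= (1 - 2.1250^6)/(1 - 2.1250^7)
= 0.4679

0.4679


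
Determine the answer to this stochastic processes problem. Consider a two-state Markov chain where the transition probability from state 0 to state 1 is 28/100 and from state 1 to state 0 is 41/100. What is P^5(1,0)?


Computing P^5 by matrix multiplication.
P = [[0.7200, 0.2800], [0.4100, 0.5900]]
After raising P to the power 5:
P^5(1,0) = 0.5925

0.5925


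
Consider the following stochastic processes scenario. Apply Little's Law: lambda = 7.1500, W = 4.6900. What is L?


Little's Law: L = lambda * W
= 7.1500 * 4.6900
= 33.5335

33.5335


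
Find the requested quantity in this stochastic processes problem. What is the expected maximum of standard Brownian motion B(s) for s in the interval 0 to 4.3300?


E(max B(s)) = sqrt(2t/pi)
= sqrt(2*4.3300/pi)
= sqrt(2.7566)
= 1.6603

1.6603


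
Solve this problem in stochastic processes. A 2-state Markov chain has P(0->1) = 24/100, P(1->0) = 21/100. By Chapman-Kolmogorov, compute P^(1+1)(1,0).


P^2 = P^1 * P^1
Computing via matrix multiplication of the transition matrix.
Entry (1,0) of P^2 = 0.3255

0.3255


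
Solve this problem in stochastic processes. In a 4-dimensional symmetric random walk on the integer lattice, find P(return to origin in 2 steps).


P(return in 2 steps) = P(reverse first step) = 1/(2d)
= 1/8
= 0.1250

0.1250


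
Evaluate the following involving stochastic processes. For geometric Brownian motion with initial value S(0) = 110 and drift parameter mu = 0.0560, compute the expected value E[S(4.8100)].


E[S(t)] = S(0) * exp(mu * t)
= 110 * exp(0.0560 * 4.8100)
= 110 * 1.3091
= 144.0039

144.0039


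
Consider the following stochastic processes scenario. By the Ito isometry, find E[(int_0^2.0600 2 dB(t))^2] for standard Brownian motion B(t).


By Ito isometry: E[(int f dB)^2] = int f^2 dt
= 2^2 * 2.0600
= 4 * 2.0600 = 8.2400

8.2400


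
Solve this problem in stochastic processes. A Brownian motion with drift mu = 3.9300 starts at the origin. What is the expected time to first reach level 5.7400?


Expected first passage time = a/mu
= 5.7400/3.9300
= 1.4606

1.4606


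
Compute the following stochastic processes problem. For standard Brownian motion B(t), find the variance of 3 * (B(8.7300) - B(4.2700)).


Var(alpha*(B(t)-B(s))) = alpha^2 * (t-s)
= 3^2 * (8.7300 - 4.2700)
= 9 * 4.4600
= 40.1400

40.1400


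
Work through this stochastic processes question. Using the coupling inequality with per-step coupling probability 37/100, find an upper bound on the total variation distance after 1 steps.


TV distance bound <= (1-delta)^n
= (1 - 0.3700)^1
= 0.6300^1
= 0.6300

0.6300


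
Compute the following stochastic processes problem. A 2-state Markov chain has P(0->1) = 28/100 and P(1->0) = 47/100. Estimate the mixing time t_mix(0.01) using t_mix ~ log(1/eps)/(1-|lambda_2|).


lambda_2 = |1 - p01 - p10| = |1 - 0.2800 - 0.4700| = 0.2500
t_mix ~ log(1/eps)/(1 - |lambda_2|)
= log(100)/(1 - 0.2500) = 4.6052/0.7500
= 6.1402

6.1402


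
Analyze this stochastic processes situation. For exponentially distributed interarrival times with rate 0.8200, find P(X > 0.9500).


P(X > t) = exp(-lambda * t)
= exp(-0.8200 * 0.9500)
= exp(-0.7790) = 0.4589

0.4589


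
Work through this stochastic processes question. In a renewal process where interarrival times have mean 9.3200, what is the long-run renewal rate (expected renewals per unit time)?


Long-run renewal rate = 1/E(X)
= 1/9.3200
= 0.1073

0.1073


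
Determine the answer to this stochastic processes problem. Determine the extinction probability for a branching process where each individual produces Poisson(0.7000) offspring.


Since mu = 0.7000 <= 1, extinction probability = 1.

1.0000


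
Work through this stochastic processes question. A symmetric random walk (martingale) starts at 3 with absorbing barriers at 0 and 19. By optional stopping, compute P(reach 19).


By optional stopping theorem: E(M at tau) = M(0) = 3
P(hit 19)*19 + P(hit 0)*0 = 3
P(hit 19) = (3 - 0)/(19 - 0) = 3/19 = 0.1579

0.1579


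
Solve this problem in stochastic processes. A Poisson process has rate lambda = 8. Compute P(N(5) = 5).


P(N(t)=k) = (lambda*t)^k * exp(-lambda*t) / k!
lambda*t = 40
= 40^5 * exp(-40) / 5!
= 102400000 * 4.2484e-18 / 120
= 3.6253e-12

3.6253e-12


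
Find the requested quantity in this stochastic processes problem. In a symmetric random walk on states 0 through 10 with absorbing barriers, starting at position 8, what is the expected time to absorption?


For symmetric RW on 0,...,N with absorbing barriers, E(i) = i*(N-i)
E(8) = 8 * 2 = 16

16


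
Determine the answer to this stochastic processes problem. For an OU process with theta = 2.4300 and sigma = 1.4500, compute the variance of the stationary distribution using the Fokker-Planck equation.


Stationary variance = sigma^2 / (2*theta)
= 1.4500^2 / (2*2.4300)
= 2.1025 / 4.8600
= 0.4326

0.4326


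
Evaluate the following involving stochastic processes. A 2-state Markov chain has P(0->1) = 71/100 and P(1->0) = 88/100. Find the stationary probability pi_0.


Stationary distribution: pi_0 = p10/(p01+p10), pi_1 = p01/(p01+p10)
p01 = 0.7100, p10 = 0.8800
pi_0 = 0.5535

0.5535


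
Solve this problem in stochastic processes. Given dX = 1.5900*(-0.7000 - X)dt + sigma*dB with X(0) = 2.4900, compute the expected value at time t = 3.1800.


E[X(t)] = mu + (X(0) - mu)*exp(-theta*t)
= -0.7000 + (2.4900 - -0.7000)*exp(-1.5900*3.1800)
= -0.7000 + 3.1900 * 0.0064
= -0.6797

-0.6797


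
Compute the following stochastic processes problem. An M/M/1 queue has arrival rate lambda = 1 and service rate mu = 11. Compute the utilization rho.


rho = lambda/mu
= 1/11
= 0.0909

0.0909


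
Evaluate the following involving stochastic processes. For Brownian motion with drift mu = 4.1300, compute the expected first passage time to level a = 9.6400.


Expected first passage time = a/mu
= 9.6400/4.1300
= 2.3341

2.3341


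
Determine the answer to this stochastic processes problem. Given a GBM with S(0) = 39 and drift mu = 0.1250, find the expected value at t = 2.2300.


E[S(t)] = S(0) * exp(mu * t)
= 39 * exp(0.1250 * 2.2300)
= 39 * 1.3215
= 51.5376

51.5376


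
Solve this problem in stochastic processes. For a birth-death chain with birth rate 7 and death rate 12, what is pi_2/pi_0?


For birth-death process, pi_n/pi_0 = (lambda/mu)^n
= (7/12)^2
= 0.3403

0.3403


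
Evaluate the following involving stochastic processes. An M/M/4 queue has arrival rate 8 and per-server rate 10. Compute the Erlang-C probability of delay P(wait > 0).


a = lambda/mu = 0.8000
rho = a/c = 0.2000
Erlang-C formula applied:
C(c,a) = 0.0096

0.0096


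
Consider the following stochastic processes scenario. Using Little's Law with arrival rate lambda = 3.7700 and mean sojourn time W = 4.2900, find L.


Little's Law: L = lambda * W
= 3.7700 * 4.2900
= 16.1733

16.1733


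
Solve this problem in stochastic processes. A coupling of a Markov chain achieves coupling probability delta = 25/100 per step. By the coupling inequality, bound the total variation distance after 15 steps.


TV distance bound <= (1-delta)^n
= (1 - 0.2500)^15
= 0.7500^15
= 0.0134

0.0134


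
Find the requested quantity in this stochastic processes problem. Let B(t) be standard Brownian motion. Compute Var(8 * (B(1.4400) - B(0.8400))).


Var(alpha*(B(t)-B(s))) = alpha^2 * (t-s)
= 8^2 * (1.4400 - 0.8400)
= 64 * 0.6000
= 38.4000

38.4000


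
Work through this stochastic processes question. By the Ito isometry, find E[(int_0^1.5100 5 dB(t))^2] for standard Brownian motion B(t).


By Ito isometry: E[(int f dB)^2] = int f^2 dt
= 5^2 * 1.5100
= 25 * 1.5100 = 37.7500

37.7500


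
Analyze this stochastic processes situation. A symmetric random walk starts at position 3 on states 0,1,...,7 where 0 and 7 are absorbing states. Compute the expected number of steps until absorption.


For symmetric RW on 0,...,N with absorbing barriers, E(i) = i*(N-i)
E(3) = 3 * 4 = 12

12


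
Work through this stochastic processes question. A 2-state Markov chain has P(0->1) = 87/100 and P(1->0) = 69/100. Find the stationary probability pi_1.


Stationary distribution: pi_0 = p10/(p01+p10), pi_1 = p01/(p01+p10)
p01 = 0.8700, p10 = 0.6900
pi_1 = 0.5577

0.5577


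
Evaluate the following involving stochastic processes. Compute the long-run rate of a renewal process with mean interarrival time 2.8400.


Long-run renewal rate = 1/E(X)
= 1/2.8400
= 0.3521

0.3521


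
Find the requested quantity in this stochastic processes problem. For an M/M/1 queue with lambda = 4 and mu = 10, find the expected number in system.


rho = 4/10 = 0.4000
L = rho/(1-rho)
= 0.4000/0.6000
= 0.6667

0.6667


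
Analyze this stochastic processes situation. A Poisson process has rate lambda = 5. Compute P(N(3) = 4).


P(N(t)=k) = (lambda*t)^k * exp(-lambda*t) / k!
lambda*t = 15
= 15^4 * exp(-15) / 4!
= 50625 * 3.0590e-07 / 24
= 6.4526e-04

6.4526e-04


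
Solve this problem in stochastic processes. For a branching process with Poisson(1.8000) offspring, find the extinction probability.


Since mu = 1.8000 > 1, extinction prob q < 1.
Solve s = exp(mu*(s-1)) iteratively.
q = 0.2676

0.2676


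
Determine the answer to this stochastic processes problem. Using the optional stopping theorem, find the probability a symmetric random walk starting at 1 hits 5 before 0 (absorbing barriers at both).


By optional stopping theorem: E(M at tau) = M(0) = 1
P(hit 5)*5 + P(hit 0)*0 = 1
P(hit 5) = (1 - 0)/(5 - 0) = 1/5 = 0.2000

0.2000


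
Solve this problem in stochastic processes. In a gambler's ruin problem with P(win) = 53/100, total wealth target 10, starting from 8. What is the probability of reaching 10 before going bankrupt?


Gambler's ruin formula:
r = q/p = 0.4700/0.5300 = 0.8868
P(win) = (1 - r^i)/(1 - r^N)
= (1 - 0.8868^8)/(1 - 0.8868^10)
= 0.8832

0.8832


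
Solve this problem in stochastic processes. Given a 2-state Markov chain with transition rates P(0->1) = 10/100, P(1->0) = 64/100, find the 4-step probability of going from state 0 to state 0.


Computing P^4 by matrix multiplication.
P = [[0.9000, 0.1000], [0.6400, 0.3600]]
After raising P to the power 4:
P^4(0,0) = 0.8655

0.8655


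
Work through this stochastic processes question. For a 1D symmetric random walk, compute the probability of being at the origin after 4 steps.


P(S(4) = 0) = C(4,2) / 4^2
= 6 / 16
= 0.3750

0.3750


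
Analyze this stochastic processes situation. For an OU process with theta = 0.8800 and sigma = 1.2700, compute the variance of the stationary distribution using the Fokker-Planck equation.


Stationary variance = sigma^2 / (2*theta)
= 1.2700^2 / (2*0.8800)
= 1.6129 / 1.7600
= 0.9164

0.9164


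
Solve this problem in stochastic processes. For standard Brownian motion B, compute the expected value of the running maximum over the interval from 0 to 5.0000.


E(max B(s)) = sqrt(2t/pi)
= sqrt(2*5.0000/pi)
= sqrt(3.1831)
= 1.7841

1.7841


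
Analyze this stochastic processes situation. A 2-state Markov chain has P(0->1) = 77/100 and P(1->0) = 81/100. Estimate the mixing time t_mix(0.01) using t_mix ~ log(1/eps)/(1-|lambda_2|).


lambda_2 = |1 - p01 - p10| = |1 - 0.7700 - 0.8100| = 0.5800
t_mix ~ log(1/eps)/(1 - |lambda_2|)
= log(100)/(1 - 0.5800) = 4.6052/0.4200
= 10.9647

10.9647


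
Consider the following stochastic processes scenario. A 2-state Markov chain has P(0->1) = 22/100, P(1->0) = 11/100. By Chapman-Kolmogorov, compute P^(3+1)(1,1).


P^4 = P^3 * P^1
Computing via matrix multiplication of the transition matrix.
Entry (1,1) of P^4 = 0.7338

0.7338


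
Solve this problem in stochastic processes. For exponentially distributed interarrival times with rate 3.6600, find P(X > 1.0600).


P(X > t) = exp(-lambda * t)
= exp(-3.6600 * 1.0600)
= exp(-3.8796) = 0.0207

0.0207


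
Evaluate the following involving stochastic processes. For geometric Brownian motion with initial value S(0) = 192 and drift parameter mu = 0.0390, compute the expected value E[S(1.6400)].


E[S(t)] = S(0) * exp(mu * t)
= 192 * exp(0.0390 * 1.6400)
= 192 * 1.0660
= 204.6816

204.6816


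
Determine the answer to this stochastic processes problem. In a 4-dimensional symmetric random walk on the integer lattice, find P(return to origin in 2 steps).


P(return in 2 steps) = P(reverse first step) = 1/(2d)
= 1/8
= 0.1250

0.1250


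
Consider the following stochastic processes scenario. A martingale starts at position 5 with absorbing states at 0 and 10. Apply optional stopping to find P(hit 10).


By optional stopping theorem: E(M at tau) = M(0) = 5
P(hit 10)*10 + P(hit 0)*0 = 5
P(hit 10) = (5 - 0)/(10 - 0) = 1/2 = 0.5000

0.5000


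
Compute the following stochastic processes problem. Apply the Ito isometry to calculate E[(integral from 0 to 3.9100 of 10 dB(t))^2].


By Ito isometry: E[(int f dB)^2] = int f^2 dt
= 10^2 * 3.9100
= 100 * 3.9100 = 391.0000

391.0000


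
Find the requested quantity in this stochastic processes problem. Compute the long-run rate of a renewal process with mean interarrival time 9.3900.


Long-run renewal rate = 1/E(X)
= 1/9.3900
= 0.1065

0.1065


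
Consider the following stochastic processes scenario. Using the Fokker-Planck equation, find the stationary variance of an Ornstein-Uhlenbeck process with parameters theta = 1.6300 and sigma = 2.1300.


Stationary variance = sigma^2 / (2*theta)
= 2.1300^2 / (2*1.6300)
= 4.5369 / 3.2600
= 1.3917

1.3917


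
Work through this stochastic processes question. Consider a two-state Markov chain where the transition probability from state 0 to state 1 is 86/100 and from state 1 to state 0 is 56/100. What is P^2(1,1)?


Computing P^2 by matrix multiplication.
P = [[0.1400, 0.8600], [0.5600, 0.4400]]
After raising P to the power 2:
P^2(1,1) = 0.6752

0.6752


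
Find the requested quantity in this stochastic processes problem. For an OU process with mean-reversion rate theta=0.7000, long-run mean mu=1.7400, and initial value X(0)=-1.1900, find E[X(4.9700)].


E[X(t)] = mu + (X(0) - mu)*exp(-theta*t)
= 1.7400 + (-1.1900 - 1.7400)*exp(-0.7000*4.9700)
= 1.7400 + -2.9300 * 0.0308
= 1.6496

1.6496


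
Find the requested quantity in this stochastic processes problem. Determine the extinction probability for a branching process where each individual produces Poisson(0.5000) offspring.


Since mu = 0.5000 <= 1, extinction probability = 1.

1.0000


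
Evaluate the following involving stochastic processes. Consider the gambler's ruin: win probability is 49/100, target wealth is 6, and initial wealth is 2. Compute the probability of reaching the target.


Gambler's ruin formula:
r = q/p = 0.5100/0.4900 = 1.0408
P(win) = (1 - r^i)/(1 - r^N)
= (1 - 1.0408^2)/(1 - 1.0408^6)
= 0.3070

0.3070


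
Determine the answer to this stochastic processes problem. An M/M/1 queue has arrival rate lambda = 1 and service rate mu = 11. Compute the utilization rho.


rho = lambda/mu
= 1/11
= 0.0909

0.0909


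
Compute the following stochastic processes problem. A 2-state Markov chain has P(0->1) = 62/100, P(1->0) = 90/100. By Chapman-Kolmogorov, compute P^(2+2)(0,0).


P^4 = P^2 * P^2
Computing via matrix multiplication of the transition matrix.
Entry (0,0) of P^4 = 0.6219

0.6219


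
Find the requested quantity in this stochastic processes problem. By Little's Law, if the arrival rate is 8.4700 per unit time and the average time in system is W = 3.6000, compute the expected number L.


Little's Law: L = lambda * W
= 8.4700 * 3.6000
= 30.4920

30.4920


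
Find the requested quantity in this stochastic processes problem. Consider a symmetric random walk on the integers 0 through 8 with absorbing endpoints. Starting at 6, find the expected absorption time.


For symmetric RW on 0,...,N with absorbing barriers, E(i) = i*(N-i)
E(6) = 6 * 2 = 12

12


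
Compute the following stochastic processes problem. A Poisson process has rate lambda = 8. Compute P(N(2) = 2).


P(N(t)=k) = (lambda*t)^k * exp(-lambda*t) / k!
lambda*t = 16
= 16^2 * exp(-16) / 2!
= 256 * 1.1254e-07 / 2
= 1.4405e-05

1.4405e-05


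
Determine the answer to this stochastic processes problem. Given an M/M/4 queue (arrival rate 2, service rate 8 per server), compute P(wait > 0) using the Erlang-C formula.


a = lambda/mu = 0.2500
rho = a/c = 0.0625
Erlang-C formula applied:
C(c,a) = 1.3521e-04

1.3521e-04


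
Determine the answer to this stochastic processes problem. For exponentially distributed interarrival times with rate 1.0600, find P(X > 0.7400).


P(X > t) = exp(-lambda * t)
= exp(-1.0600 * 0.7400)
= exp(-0.7844) = 0.4564

0.4564


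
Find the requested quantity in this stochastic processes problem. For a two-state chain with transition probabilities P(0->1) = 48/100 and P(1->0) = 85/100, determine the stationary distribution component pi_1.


Stationary distribution: pi_0 = p10/(p01+p10), pi_1 = p01/(p01+p10)
p01 = 0.4800, p10 = 0.8500
pi_1 = 0.3609

0.3609


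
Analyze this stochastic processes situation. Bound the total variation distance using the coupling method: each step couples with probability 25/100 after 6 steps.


TV distance bound <= (1-delta)^n
= (1 - 0.2500)^6
= 0.7500^6
= 0.1780

0.1780


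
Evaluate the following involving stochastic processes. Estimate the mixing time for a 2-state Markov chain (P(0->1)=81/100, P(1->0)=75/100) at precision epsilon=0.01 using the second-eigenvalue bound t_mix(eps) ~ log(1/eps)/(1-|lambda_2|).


lambda_2 = |1 - p01 - p10| = |1 - 0.8100 - 0.7500| = 0.5600
t_mix ~ log(1/eps)/(1 - |lambda_2|)
= log(100)/(1 - 0.5600) = 4.6052/0.4400
= 10.4663

10.4663


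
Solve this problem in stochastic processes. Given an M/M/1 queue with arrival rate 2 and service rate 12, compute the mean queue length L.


rho = 2/12 = 0.1667
L = rho/(1-rho)
= 0.1667/0.8333
= 0.2000

0.2000


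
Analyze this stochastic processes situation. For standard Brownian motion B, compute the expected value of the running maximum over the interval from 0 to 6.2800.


E(max B(s)) = sqrt(2t/pi)
= sqrt(2*6.2800/pi)
= sqrt(3.9980)
= 1.9995

1.9995


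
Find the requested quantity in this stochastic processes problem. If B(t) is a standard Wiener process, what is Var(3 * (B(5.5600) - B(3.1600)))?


Var(alpha*(B(t)-B(s))) = alpha^2 * (t-s)
= 3^2 * (5.5600 - 3.1600)
= 9 * 2.4000
= 21.6000

21.6000


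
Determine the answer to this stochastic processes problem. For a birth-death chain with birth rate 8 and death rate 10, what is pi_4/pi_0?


For birth-death process, pi_n/pi_0 = (lambda/mu)^n
= (8/10)^4
= 0.4096

0.4096


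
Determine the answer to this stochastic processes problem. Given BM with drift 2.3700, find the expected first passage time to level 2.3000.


Expected first passage time = a/mu
= 2.3000/2.3700
= 0.9705

0.9705


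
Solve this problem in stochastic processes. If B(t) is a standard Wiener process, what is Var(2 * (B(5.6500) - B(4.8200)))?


Var(alpha*(B(t)-B(s))) = alpha^2 * (t-s)
= 2^2 * (5.6500 - 4.8200)
= 4 * 0.8300
= 3.3200

3.3200


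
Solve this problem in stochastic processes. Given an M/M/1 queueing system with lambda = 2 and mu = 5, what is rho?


rho = lambda/mu
= 2/5
= 0.4000

0.4000


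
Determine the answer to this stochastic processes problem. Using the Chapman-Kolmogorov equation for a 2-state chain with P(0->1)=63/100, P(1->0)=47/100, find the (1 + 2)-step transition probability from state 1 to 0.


P^3 = P^1 * P^2
Computing via matrix multiplication of the transition matrix.
Entry (1,0) of P^3 = 0.4277

0.4277


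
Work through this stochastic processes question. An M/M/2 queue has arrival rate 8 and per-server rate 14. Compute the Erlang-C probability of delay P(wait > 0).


a = lambda/mu = 0.5714
rho = a/c = 0.2857
Erlang-C formula applied:
C(c,a) = 0.1270

0.1270


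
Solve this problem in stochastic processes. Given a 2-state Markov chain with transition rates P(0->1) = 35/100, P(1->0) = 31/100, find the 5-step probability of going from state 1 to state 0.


Computing P^5 by matrix multiplication.
P = [[0.6500, 0.3500], [0.3100, 0.6900]]
After raising P to the power 5:
P^5(1,0) = 0.4676

0.4676


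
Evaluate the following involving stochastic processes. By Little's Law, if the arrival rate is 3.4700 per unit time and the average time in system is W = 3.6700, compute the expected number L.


Little's Law: L = lambda * W
= 3.4700 * 3.6700
= 12.7349

12.7349


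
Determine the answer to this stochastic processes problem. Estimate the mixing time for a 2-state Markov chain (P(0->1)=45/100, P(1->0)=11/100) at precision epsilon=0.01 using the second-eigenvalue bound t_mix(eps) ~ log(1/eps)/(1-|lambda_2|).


lambda_2 = |1 - p01 - p10| = |1 - 0.4500 - 0.1100| = 0.4400
t_mix ~ log(1/eps)/(1 - |lambda_2|)
= log(100)/(1 - 0.4400) = 4.6052/0.5600
= 8.2235

8.2235


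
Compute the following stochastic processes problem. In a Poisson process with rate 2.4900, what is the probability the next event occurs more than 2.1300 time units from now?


P(X > t) = exp(-lambda * t)
= exp(-2.4900 * 2.1300)
= exp(-5.3037) = 0.0050

0.0050


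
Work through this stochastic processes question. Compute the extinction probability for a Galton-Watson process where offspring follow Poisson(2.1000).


Since mu = 2.1000 > 1, extinction prob q < 1.
Solve s = exp(mu*(s-1)) iteratively.
q = 0.1779

0.1779


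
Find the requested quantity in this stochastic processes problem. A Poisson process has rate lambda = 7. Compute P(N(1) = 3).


P(N(t)=k) = (lambda*t)^k * exp(-lambda*t) / k!
lambda*t = 7
= 7^3 * exp(-7) / 3!
= 343 * 9.1188e-04 / 6
= 0.0521

0.0521


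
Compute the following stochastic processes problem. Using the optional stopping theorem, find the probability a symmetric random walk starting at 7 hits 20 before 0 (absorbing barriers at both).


By optional stopping theorem: E(M at tau) = M(0) = 7
P(hit 20)*20 + P(hit 0)*0 = 7
P(hit 20) = (7 - 0)/(20 - 0) = 7/20 = 0.3500

0.3500


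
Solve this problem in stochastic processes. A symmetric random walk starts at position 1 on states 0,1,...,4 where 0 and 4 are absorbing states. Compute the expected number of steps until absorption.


For symmetric RW on 0,...,N with absorbing barriers, E(i) = i*(N-i)
E(1) = 1 * 3 = 3

3


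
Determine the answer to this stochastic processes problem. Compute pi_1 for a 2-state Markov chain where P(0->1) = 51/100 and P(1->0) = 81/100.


Stationary distribution: pi_0 = p10/(p01+p10), pi_1 = p01/(p01+p10)
p01 = 0.5100, p10 = 0.8100
pi_1 = 0.3864

0.3864


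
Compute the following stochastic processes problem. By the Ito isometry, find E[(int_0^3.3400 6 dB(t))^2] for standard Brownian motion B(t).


By Ito isometry: E[(int f dB)^2] = int f^2 dt
= 6^2 * 3.3400
= 36 * 3.3400 = 120.2400

120.2400


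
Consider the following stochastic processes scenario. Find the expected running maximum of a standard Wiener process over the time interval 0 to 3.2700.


E(max B(s)) = sqrt(2t/pi)
= sqrt(2*3.2700/pi)
= sqrt(2.0817)
= 1.4428

1.4428


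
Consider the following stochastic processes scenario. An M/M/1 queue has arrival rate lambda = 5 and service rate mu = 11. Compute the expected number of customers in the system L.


rho = 5/11 = 0.4545
L = rho/(1-rho)
= 0.4545/0.5455
= 0.8333

0.8333


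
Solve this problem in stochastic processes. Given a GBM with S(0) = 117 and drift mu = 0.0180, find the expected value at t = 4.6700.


E[S(t)] = S(0) * exp(mu * t)
= 117 * exp(0.0180 * 4.6700)
= 117 * 1.0877
= 127.2602

127.2602


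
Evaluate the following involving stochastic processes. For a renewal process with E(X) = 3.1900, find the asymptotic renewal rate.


Long-run renewal rate = 1/E(X)
= 1/3.1900
= 0.3135

0.3135


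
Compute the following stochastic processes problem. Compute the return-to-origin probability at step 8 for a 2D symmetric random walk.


P = C(8,4)^2 / 4^8
= 70^2 / 65536
= 4900 / 65536
= 0.0748

0.0748


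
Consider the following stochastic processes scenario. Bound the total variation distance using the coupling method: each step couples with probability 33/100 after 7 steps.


TV distance bound <= (1-delta)^n
= (1 - 0.3300)^7
= 0.6700^7
= 0.0606

0.0606


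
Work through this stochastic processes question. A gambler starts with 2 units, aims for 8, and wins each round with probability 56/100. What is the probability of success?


Gambler's ruin formula:
r = q/p = 0.4400/0.5600 = 0.7857
P(win) = (1 - r^i)/(1 - r^N)
= (1 - 0.7857^2)/(1 - 0.7857^8)
= 0.4477

0.4477


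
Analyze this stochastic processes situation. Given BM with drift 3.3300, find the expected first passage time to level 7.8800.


Expected first passage time = a/mu
= 7.8800/3.3300
= 2.3664

2.3664


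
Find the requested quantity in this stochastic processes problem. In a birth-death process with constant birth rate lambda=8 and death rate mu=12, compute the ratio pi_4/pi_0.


For birth-death process, pi_n/pi_0 = (lambda/mu)^n
= (8/12)^4
= 0.1975

0.1975


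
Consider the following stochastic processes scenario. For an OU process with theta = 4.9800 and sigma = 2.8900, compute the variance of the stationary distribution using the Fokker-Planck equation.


Stationary variance = sigma^2 / (2*theta)
= 2.8900^2 / (2*4.9800)
= 8.3521 / 9.9600
= 0.8386

0.8386


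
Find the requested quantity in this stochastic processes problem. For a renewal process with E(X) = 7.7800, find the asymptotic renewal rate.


Long-run renewal rate = 1/E(X)
= 1/7.7800
= 0.1285

0.1285


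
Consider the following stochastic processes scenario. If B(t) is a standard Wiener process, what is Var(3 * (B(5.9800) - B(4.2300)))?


Var(alpha*(B(t)-B(s))) = alpha^2 * (t-s)
= 3^2 * (5.9800 - 4.2300)
= 9 * 1.7500
= 15.7500

15.7500


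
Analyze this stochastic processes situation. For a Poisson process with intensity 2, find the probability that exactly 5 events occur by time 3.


P(N(t)=k) = (lambda*t)^k * exp(-lambda*t) / k!
lambda*t = 6
= 6^5 * exp(-6) / 5!
= 7776 * 0.0025 / 120
= 0.1606

0.1606


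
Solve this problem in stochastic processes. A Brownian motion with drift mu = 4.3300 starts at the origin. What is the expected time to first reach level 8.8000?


Expected first passage time = a/mu
= 8.8000/4.3300
= 2.0323

2.0323


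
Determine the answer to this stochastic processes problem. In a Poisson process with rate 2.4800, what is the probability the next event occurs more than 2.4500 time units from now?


P(X > t) = exp(-lambda * t)
= exp(-2.4800 * 2.4500)
= exp(-6.0760) = 0.0023

0.0023


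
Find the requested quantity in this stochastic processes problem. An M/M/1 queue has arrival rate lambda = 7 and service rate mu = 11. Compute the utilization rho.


rho = lambda/mu
= 7/11
= 0.6364

0.6364


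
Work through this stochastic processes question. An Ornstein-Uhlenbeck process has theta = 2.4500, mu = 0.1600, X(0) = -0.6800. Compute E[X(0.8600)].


E[X(t)] = mu + (X(0) - mu)*exp(-theta*t)
= 0.1600 + (-0.6800 - 0.1600)*exp(-2.4500*0.8600)
= 0.1600 + -0.8400 * 0.1216
= 0.0579

0.0579


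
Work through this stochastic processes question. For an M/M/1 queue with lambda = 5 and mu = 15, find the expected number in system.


rho = 5/15 = 0.3333
L = rho/(1-rho)
= 0.3333/0.6667
= 0.5000

0.5000


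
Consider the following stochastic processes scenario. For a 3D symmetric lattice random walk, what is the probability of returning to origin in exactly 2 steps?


P(return in 2 steps) = P(reverse first step) = 1/(2d)
= 1/6
= 0.1667

0.1667


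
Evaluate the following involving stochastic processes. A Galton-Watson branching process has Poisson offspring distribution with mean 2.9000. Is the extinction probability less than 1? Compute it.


Since mu = 2.9000 > 1, extinction prob q < 1.
Solve s = exp(mu*(s-1)) iteratively.
q = 0.0668

0.0668


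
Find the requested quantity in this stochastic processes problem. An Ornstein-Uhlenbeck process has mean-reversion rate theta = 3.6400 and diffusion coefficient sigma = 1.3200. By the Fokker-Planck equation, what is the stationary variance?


Stationary variance = sigma^2 / (2*theta)
= 1.3200^2 / (2*3.6400)
= 1.7424 / 7.2800
= 0.2393

0.2393


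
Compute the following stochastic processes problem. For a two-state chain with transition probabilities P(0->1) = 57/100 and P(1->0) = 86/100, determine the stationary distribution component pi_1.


Stationary distribution: pi_0 = p10/(p01+p10), pi_1 = p01/(p01+p10)
p01 = 0.5700, p10 = 0.8600
pi_1 = 0.3986

0.3986


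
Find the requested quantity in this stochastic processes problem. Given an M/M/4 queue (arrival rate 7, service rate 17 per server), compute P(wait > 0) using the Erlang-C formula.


a = lambda/mu = 0.4118
rho = a/c = 0.1029
Erlang-C formula applied:
C(c,a) = 8.8456e-04

8.8456e-04


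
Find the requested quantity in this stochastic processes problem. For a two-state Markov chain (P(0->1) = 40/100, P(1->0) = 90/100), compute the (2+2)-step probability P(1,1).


P^4 = P^2 * P^2
Computing via matrix multiplication of the transition matrix.
Entry (1,1) of P^4 = 0.3133

0.3133


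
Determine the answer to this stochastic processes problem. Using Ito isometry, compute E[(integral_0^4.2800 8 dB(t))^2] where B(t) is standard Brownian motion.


By Ito isometry: E[(int f dB)^2] = int f^2 dt
= 8^2 * 4.2800
= 64 * 4.2800 = 273.9200

273.9200


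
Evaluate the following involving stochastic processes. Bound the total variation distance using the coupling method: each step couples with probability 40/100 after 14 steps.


TV distance bound <= (1-delta)^n
= (1 - 0.4000)^14
= 0.6000^14
= 7.8364e-04

7.8364e-04


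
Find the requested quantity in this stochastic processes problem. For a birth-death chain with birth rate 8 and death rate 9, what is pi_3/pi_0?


For birth-death process, pi_n/pi_0 = (lambda/mu)^n
= (8/9)^3
= 0.7023

0.7023


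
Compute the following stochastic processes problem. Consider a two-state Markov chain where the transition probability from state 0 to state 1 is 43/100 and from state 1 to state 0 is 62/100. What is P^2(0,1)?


Computing P^2 by matrix multiplication.
P = [[0.5700, 0.4300], [0.6200, 0.3800]]
After raising P to the power 2:
P^2(0,1) = 0.4085

0.4085


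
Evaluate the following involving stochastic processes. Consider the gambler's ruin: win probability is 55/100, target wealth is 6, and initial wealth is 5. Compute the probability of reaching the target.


Gambler's ruin formula:
r = q/p = 0.4500/0.5500 = 0.8182
P(win) = (1 - r^i)/(1 - r^N)
= (1 - 0.8182^5)/(1 - 0.8182^6)
= 0.9048

0.9048


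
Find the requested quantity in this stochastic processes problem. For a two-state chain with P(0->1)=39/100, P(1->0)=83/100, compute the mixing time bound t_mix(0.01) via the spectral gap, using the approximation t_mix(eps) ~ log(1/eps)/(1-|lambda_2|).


lambda_2 = |1 - p01 - p10| = |1 - 0.3900 - 0.8300| = 0.2200
t_mix ~ log(1/eps)/(1 - |lambda_2|)
= log(100)/(1 - 0.2200) = 4.6052/0.7800
= 5.9041

5.9041


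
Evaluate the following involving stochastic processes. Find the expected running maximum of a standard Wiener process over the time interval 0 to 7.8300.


E(max B(s)) = sqrt(2t/pi)
= sqrt(2*7.8300/pi)
= sqrt(4.9847)
= 2.2327

2.2327


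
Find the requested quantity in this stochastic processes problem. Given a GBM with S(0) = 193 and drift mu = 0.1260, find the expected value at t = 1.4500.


E[S(t)] = S(0) * exp(mu * t)
= 193 * exp(0.1260 * 1.4500)
= 193 * 1.2005
= 231.6877

231.6877


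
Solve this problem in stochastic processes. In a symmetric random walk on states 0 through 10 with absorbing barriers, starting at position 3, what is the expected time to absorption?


For symmetric RW on 0,...,N with absorbing barriers, E(i) = i*(N-i)
E(3) = 3 * 7 = 21

21


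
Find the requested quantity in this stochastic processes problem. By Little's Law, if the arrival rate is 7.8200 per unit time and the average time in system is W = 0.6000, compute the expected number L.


Little's Law: L = lambda * W
= 7.8200 * 0.6000
= 4.6920

4.6920


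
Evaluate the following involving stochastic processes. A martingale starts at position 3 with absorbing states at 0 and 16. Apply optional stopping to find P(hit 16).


By optional stopping theorem: E(M at tau) = M(0) = 3
P(hit 16)*16 + P(hit 0)*0 = 3
P(hit 16) = (3 - 0)/(16 - 0) = 3/16 = 0.1875

0.1875


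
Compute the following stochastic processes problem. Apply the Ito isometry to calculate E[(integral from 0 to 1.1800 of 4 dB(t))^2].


By Ito isometry: E[(int f dB)^2] = int f^2 dt
= 4^2 * 1.1800
= 16 * 1.1800 = 18.8800

18.8800


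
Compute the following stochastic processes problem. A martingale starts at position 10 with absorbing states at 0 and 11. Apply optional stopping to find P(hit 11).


By optional stopping theorem: E(M at tau) = M(0) = 10
P(hit 11)*11 + P(hit 0)*0 = 10
P(hit 11) = (10 - 0)/(11 - 0) = 10/11 = 0.9091

0.9091


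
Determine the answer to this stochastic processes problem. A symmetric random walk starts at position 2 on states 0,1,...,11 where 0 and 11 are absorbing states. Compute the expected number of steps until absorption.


For symmetric RW on 0,...,N with absorbing barriers, E(i) = i*(N-i)
E(2) = 2 * 9 = 18

18


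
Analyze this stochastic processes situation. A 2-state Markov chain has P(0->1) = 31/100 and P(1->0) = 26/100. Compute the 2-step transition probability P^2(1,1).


Computing P^2 by matrix multiplication.
P = [[0.6900, 0.3100], [0.2600, 0.7400]]
After raising P to the power 2:
P^2(1,1) = 0.6282

0.6282
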